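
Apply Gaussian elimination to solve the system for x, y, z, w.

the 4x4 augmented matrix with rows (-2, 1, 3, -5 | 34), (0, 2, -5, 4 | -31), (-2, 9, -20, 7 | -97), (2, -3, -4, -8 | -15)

(-4, 1, 5, -2)

Forward elimination on [A|b]:
R3 <- R3 - (1)*R1:  [    0     8   -23    12  -131 ]
R4 <- R4 - (-1)*R1:  [   0   -2   -1  -13   19 ]
R3 <- R3 - (4)*R2:  [  0   0  -3  -4  -7 ]
R4 <- R4 - (-1)*R2:  [   0    0   -6   -9  -12 ]
R4 <- R4 - (2)*R3:  [  0   0   0  -1   2 ]
Row echelon form:
[ -2  1   3  -5  |   34 ]
[  0  2  -5   4  |  -31 ]
[  0  0  -3  -4  |   -7 ]
[  0  0   0  -1  |    2 ]
Back-substitution:
w = (2) / -1 = -2
z = (-7 - (-4)*(-2)) / -3 = 5
y = (-31 - (-5)*(5) - (4)*(-2)) / 2 = 1
x = (34 - (1)*(1) - (3)*(5) - (-5)*(-2)) / -2 = -4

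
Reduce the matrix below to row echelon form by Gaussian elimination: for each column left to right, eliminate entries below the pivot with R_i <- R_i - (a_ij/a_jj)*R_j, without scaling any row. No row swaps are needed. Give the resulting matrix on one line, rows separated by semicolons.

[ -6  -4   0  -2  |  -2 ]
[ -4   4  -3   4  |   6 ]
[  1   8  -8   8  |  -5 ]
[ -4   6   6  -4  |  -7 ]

Forward elimination:
R2 <- R2 - (2/3)*R1:  [    0  20/3    -3  16/3  22/3 ]
R3 <- R3 - (-1/6)*R1:  [     0   22/3     -8   23/3  -16/3 ]
R4 <- R4 - (2/3)*R1:  [     0   26/3      6   -8/3  -17/3 ]
R3 <- R3 - (11/10)*R2:  [      0       0  -47/10     9/5   -67/5 ]
R4 <- R4 - (13/10)*R2:  [     0      0  99/10  -48/5  -76/5 ]
R4 <- R4 - (-99/47)*R3:  [        0         0         0   -273/47  -2041/47 ]
Row echelon form:
[ -6    -4       0       -2  |        -2 ]
[  0  20/3      -3     16/3  |      22/3 ]
[  0     0  -47/10      9/5  |     -67/5 ]
[  0     0       0  -273/47  |  -2041/47 ]

REF = [-6 -4 0 -2 -2; 0 20/3 -3 16/3 22/3; 0 0 -47/10 9/5 -67/5; 0 0 0 -273/47 -2041/47]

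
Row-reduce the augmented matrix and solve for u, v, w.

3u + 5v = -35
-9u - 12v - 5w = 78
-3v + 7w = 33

(-5, -4, 3)

Forward elimination on [A|b]:
R2 <- R2 - (-3)*R1:  [   0    3   -5  -27 ]
R3 <- R3 - (-1)*R2:  [ 0  0  2  6 ]
Row echelon form:
[ 3  5   0  |  -35 ]
[ 0  3  -5  |  -27 ]
[ 0  0   2  |    6 ]
Back-substitution:
w = (6) / 2 = 3
v = (-27 - (-5)*(3)) / 3 = -4
u = (-35 - (5)*(-4)) / 3 = -5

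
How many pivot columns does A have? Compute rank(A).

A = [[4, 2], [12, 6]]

rank(A) = 1

Row reduction:
R2 <- R2 - (3)*R1:  [ 0  0 ]
Row echelon form:
[ 4  2 ]
[ 0  0 ]
Nonzero rows / pivot columns: 1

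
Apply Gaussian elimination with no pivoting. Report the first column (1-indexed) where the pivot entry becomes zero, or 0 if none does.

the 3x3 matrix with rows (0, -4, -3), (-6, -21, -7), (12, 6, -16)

Naive forward elimination:
Pivot entry (1,1) is zero but row 2 has -6 in column 1 -> naive elimination stops; a row interchange (e.g. R1 <-> R2) would be required here.

first zero-pivot column = 1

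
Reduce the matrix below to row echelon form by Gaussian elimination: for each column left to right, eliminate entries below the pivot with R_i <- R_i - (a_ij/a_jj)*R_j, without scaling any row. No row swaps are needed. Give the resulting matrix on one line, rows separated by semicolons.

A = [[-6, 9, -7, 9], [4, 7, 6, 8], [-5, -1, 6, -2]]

REF = [-6 9 -7 9; 0 13 4/3 14; 0 0 991/78 -9/26]

Forward elimination:
R2 <- R2 - (-2/3)*R1:  [   0   13  4/3   14 ]
R3 <- R3 - (5/6)*R1:  [     0  -17/2   71/6  -19/2 ]
R3 <- R3 - (-17/26)*R2:  [      0       0  991/78   -9/26 ]
Row echelon form:
[ -6   9      -7      9 ]
[  0  13     4/3     14 ]
[  0   0  991/78  -9/26 ]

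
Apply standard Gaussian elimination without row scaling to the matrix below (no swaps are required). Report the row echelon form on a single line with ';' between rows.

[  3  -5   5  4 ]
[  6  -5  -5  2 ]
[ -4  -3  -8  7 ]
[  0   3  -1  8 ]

Forward elimination:
R2 <- R2 - (2)*R1:  [   0    5  -15   -6 ]
R3 <- R3 - (-4/3)*R1:  [     0  -29/3   -4/3   37/3 ]
R3 <- R3 - (-29/15)*R2:  [     0      0  -91/3  11/15 ]
R4 <- R4 - (3/5)*R2:  [    0     0     8  58/5 ]
R4 <- R4 - (-24/91)*R3:  [        0         0         0  5366/455 ]
Row echelon form:
[ 3  -5      5         4 ]
[ 0   5    -15        -6 ]
[ 0   0  -91/3     11/15 ]
[ 0   0      0  5366/455 ]

REF = [3 -5 5 4; 0 5 -15 -6; 0 0 -91/3 11/15; 0 0 0 5366/455]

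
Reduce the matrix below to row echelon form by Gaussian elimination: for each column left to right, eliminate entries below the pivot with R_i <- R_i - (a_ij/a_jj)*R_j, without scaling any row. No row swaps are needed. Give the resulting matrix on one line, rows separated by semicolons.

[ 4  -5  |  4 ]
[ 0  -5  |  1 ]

REF = [4 -5 4; 0 -5 1]

Forward elimination:
Row echelon form:
[ 4  -5  |  4 ]
[ 0  -5  |  1 ]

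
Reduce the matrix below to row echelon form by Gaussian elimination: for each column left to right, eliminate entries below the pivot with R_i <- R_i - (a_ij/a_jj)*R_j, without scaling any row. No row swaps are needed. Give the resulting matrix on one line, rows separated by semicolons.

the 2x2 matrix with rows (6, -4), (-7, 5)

Forward elimination:
R2 <- R2 - (-7/6)*R1:  [   0  1/3 ]
Row echelon form:
[ 6   -4 ]
[ 0  1/3 ]

REF = [6 -4; 0 1/3]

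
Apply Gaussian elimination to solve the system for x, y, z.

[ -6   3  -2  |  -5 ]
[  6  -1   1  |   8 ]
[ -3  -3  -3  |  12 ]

Forward elimination on [A|b]:
R2 <- R2 - (-1)*R1:  [  0   2  -1   3 ]
R3 <- R3 - (1/2)*R1:  [    0  -9/2    -2  29/2 ]
R3 <- R3 - (-9/4)*R2:  [     0      0  -17/4   85/4 ]
Row echelon form:
[ -6  3     -2  |    -5 ]
[  0  2     -1  |     3 ]
[  0  0  -17/4  |  85/4 ]
Back-substitution:
z = (85/4) / (-17/4) = -5
y = (3 - (-1)*(-5)) / 2 = -1
x = (-5 - (3)*(-1) - (-2)*(-5)) / -6 = 2

(2, -1, -5)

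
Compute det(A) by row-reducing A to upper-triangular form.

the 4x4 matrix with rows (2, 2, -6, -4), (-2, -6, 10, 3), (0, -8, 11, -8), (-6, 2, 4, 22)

Forward elimination:
R2 <- R2 - (-1)*R1:  [  0  -4   4  -1 ]
R4 <- R4 - (-3)*R1:  [   0    8  -14   10 ]
R3 <- R3 - (2)*R2:  [  0   0   3  -6 ]
R4 <- R4 - (-2)*R2:  [  0   0  -6   8 ]
R4 <- R4 - (-2)*R3:  [  0   0   0  -4 ]
Upper-triangular form:
[ 2   2  -6  -4 ]
[ 0  -4   4  -1 ]
[ 0   0   3  -6 ]
[ 0   0   0  -4 ]
det(A) = (-1)^0 * (2) * (-4) * (3) * (-4) = 96  (0 row swaps -> sign +1)

det(A) = 96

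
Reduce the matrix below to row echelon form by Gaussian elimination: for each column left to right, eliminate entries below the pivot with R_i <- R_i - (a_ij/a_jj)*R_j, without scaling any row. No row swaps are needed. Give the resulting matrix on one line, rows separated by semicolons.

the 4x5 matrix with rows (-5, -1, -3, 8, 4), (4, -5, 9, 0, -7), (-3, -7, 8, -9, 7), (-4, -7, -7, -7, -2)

Forward elimination:
R2 <- R2 - (-4/5)*R1:  [     0  -29/5   33/5   32/5  -19/5 ]
R3 <- R3 - (3/5)*R1:  [     0  -32/5   49/5  -69/5   23/5 ]
R4 <- R4 - (4/5)*R1:  [     0  -31/5  -23/5  -67/5  -26/5 ]
R3 <- R3 - (32/29)*R2:  [       0        0    73/29  -605/29   255/29 ]
R4 <- R4 - (31/29)*R2:  [       0        0  -338/29  -587/29   -33/29 ]
R4 <- R4 - (-338/73)*R3:  [        0         0         0  -8529/73   2889/73 ]
Row echelon form:
[ -5     -1     -3         8        4 ]
[  0  -29/5   33/5      32/5    -19/5 ]
[  0      0  73/29   -605/29   255/29 ]
[  0      0      0  -8529/73  2889/73 ]

REF = [-5 -1 -3 8 4; 0 -29/5 33/5 32/5 -19/5; 0 0 73/29 -605/29 255/29; 0 0 0 -8529/73 2889/73]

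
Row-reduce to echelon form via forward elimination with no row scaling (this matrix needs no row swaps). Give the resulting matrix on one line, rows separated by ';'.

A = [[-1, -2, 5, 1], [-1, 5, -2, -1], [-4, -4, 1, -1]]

Forward elimination:
R2 <- R2 - (1)*R1:  [  0   7  -7  -2 ]
R3 <- R3 - (4)*R1:  [   0    4  -19   -5 ]
R3 <- R3 - (4/7)*R2:  [     0      0    -15  -27/7 ]
Row echelon form:
[ -1  -2    5      1 ]
[  0   7   -7     -2 ]
[  0   0  -15  -27/7 ]

REF = [-1 -2 5 1; 0 7 -7 -2; 0 0 -15 -27/7]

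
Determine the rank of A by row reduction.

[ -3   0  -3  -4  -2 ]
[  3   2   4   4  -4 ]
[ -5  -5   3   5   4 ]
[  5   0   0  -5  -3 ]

rank(A) = 4

Row reduction:
R2 <- R2 - (-1)*R1:  [  0   2   1   0  -6 ]
R3 <- R3 - (5/3)*R1:  [    0    -5     8  35/3  22/3 ]
R4 <- R4 - (-5/3)*R1:  [     0      0     -5  -35/3  -19/3 ]
R3 <- R3 - (-5/2)*R2:  [     0      0   21/2   35/3  -23/3 ]
R4 <- R4 - (-10/21)*R3:  [       0        0        0    -55/9  -629/63 ]
Row echelon form:
[ -3  0    -3     -4       -2 ]
[  0  2     1      0       -6 ]
[  0  0  21/2   35/3    -23/3 ]
[  0  0     0  -55/9  -629/63 ]
Nonzero rows / pivot columns: 4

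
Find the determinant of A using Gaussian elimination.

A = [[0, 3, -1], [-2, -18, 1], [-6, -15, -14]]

det(A) = -24

Forward elimination:
R1 <-> R2   (pivot in column 1 was zero)
[ -2  -18    1 ]
[  0    3   -1 ]
[ -6  -15  -14 ]
R3 <- R3 - (3)*R1:  [   0   39  -17 ]
R3 <- R3 - (13)*R2:  [  0   0  -4 ]
Upper-triangular form:
[ -2  -18   1 ]
[  0    3  -1 ]
[  0    0  -4 ]
det(A) = (-1)^1 * (-2) * (3) * (-4) = -24  (1 row swap -> sign -1)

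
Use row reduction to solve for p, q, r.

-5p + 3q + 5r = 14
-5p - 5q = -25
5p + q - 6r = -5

(2, 3, 3)

Forward elimination on [A|b]:
R2 <- R2 - (1)*R1:  [   0   -8   -5  -39 ]
R3 <- R3 - (-1)*R1:  [  0   4  -1   9 ]
R3 <- R3 - (-1/2)*R2:  [     0      0   -7/2  -21/2 ]
Row echelon form:
[ -5   3     5  |     14 ]
[  0  -8    -5  |    -39 ]
[  0   0  -7/2  |  -21/2 ]
Back-substitution:
r = (-21/2) / (-7/2) = 3
q = (-39 - (-5)*(3)) / -8 = 3
p = (14 - (3)*(3) - (5)*(3)) / -5 = 2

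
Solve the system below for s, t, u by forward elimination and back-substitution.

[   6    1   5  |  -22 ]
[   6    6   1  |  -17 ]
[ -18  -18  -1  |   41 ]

Forward elimination on [A|b]:
R2 <- R2 - (1)*R1:  [  0   5  -4   5 ]
R3 <- R3 - (-3)*R1:  [   0  -15   14  -25 ]
R3 <- R3 - (-3)*R2:  [   0    0    2  -10 ]
Row echelon form:
[ 6  1   5  |  -22 ]
[ 0  5  -4  |    5 ]
[ 0  0   2  |  -10 ]
Back-substitution:
u = (-10) / 2 = -5
t = (5 - (-4)*(-5)) / 5 = -3
s = (-22 - (1)*(-3) - (5)*(-5)) / 6 = 1

(1, -3, -5)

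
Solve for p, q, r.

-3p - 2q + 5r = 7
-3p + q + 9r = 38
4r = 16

(1, 5, 4)

Forward elimination on [A|b]:
R2 <- R2 - (1)*R1:  [  0   3   4  31 ]
Row echelon form:
[ -3  -2  5  |   7 ]
[  0   3  4  |  31 ]
[  0   0  4  |  16 ]
Back-substitution:
r = (16) / 4 = 4
q = (31 - (4)*(4)) / 3 = 5
p = (7 - (-2)*(5) - (5)*(4)) / -3 = 1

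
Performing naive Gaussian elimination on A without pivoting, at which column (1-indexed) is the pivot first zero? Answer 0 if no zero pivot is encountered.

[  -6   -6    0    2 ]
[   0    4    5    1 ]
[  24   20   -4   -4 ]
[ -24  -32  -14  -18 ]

Naive forward elimination:
R3 <- R3 - (-4)*R1:  [  0  -4  -4   4 ]
R4 <- R4 - (4)*R1:  [   0   -8  -14  -26 ]
R3 <- R3 - (-1)*R2:  [ 0  0  1  5 ]
R4 <- R4 - (-2)*R2:  [   0    0   -4  -24 ]
R4 <- R4 - (-4)*R3:  [  0   0   0  -4 ]
All pivots nonzero; naive elimination completes without hitting a zero pivot.

first zero-pivot column = 0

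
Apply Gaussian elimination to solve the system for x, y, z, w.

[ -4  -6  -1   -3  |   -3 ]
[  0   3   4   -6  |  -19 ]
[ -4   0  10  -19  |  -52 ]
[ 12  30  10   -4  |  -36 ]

Forward elimination on [A|b]:
R3 <- R3 - (1)*R1:  [   0    6   11  -16  -49 ]
R4 <- R4 - (-3)*R1:  [   0   12    7  -13  -45 ]
R3 <- R3 - (2)*R2:  [   0    0    3   -4  -11 ]
R4 <- R4 - (4)*R2:  [  0   0  -9  11  31 ]
R4 <- R4 - (-3)*R3:  [  0   0   0  -1  -2 ]
Row echelon form:
[ -4  -6  -1  -3  |   -3 ]
[  0   3   4  -6  |  -19 ]
[  0   0   3  -4  |  -11 ]
[  0   0   0  -1  |   -2 ]
Back-substitution:
w = (-2) / -1 = 2
z = (-11 - (-4)*(2)) / 3 = -1
y = (-19 - (4)*(-1) - (-6)*(2)) / 3 = -1
x = (-3 - (-6)*(-1) - (-1)*(-1) - (-3)*(2)) / -4 = 1

(1, -1, -1, 2)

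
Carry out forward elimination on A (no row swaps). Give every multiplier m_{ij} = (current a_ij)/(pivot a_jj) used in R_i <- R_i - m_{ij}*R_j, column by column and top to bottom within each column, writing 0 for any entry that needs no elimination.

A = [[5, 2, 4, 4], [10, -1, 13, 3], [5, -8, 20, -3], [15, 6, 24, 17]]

multipliers: 2, 1, 3, 2, 0, 2

Forward elimination:
R2 <- R2 - (2)*R1:  [  0  -5   5  -5 ]
R3 <- R3 - (1)*R1:  [   0  -10   16   -7 ]
R4 <- R4 - (3)*R1:  [  0   0  12   5 ]
R3 <- R3 - (2)*R2:  [ 0  0  6  3 ]
R4: entry in column 2 is already 0 -> m_{42} = 0 (no row operation needed)
R4 <- R4 - (2)*R3:  [  0   0   0  -1 ]
Multipliers (in order of application): m_{21} = 2, m_{31} = 1, m_{41} = 3, m_{32} = 2, m_{42} = 0, m_{43} = 2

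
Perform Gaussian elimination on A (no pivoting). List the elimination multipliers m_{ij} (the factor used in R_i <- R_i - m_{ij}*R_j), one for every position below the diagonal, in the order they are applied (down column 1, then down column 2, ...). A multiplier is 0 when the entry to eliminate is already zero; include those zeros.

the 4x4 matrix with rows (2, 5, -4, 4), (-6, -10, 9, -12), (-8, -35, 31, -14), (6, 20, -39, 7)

Forward elimination:
R2 <- R2 - (-3)*R1:  [  0   5  -3   0 ]
R3 <- R3 - (-4)*R1:  [   0  -15   15    2 ]
R4 <- R4 - (3)*R1:  [   0    5  -27   -5 ]
R3 <- R3 - (-3)*R2:  [ 0  0  6  2 ]
R4 <- R4 - (1)*R2:  [   0    0  -24   -5 ]
R4 <- R4 - (-4)*R3:  [ 0  0  0  3 ]
Multipliers (in order of application): m_{21} = -3, m_{31} = -4, m_{41} = 3, m_{32} = -3, m_{42} = 1, m_{43} = -4

multipliers: -3, -4, 3, -3, 1, -4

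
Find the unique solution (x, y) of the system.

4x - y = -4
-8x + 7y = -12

(-2, -4)

Forward elimination on [A|b]:
R2 <- R2 - (-2)*R1:  [   0    5  -20 ]
Row echelon form:
[ 4  -1  |   -4 ]
[ 0   5  |  -20 ]
Back-substitution:
y = (-20) / 5 = -4
x = (-4 - (-1)*(-4)) / 4 = -2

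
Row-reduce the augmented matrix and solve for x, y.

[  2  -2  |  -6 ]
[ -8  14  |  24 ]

(-3, 0)

Forward elimination on [A|b]:
R2 <- R2 - (-4)*R1:  [ 0  6  0 ]
Row echelon form:
[ 2  -2  |  -6 ]
[ 0   6  |   0 ]
Back-substitution:
y = (0) / 6 = 0
x = (-6 - (-2)*(0)) / 2 = -3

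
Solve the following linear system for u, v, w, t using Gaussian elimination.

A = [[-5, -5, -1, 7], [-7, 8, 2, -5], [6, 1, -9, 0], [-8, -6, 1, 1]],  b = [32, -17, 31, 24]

Forward elimination on [A|b]:
R2 <- R2 - (7/5)*R1:  [      0      15    17/5   -74/5  -309/5 ]
R3 <- R3 - (-6/5)*R1:  [     0     -5  -51/5   42/5  347/5 ]
R4 <- R4 - (8/5)*R1:  [      0       2    13/5   -51/5  -136/5 ]
R3 <- R3 - (-1/3)*R2:  [       0        0  -136/15    52/15    244/5 ]
R4 <- R4 - (2/15)*R2:  [       0        0   161/75  -617/75  -474/25 ]
R4 <- R4 - (-161/680)*R3:  [         0          0          0  -1259/170  -1259/170 ]
Row echelon form:
[ -5  -5       -1          7  |         32 ]
[  0  15     17/5      -74/5  |     -309/5 ]
[  0   0  -136/15      52/15  |      244/5 ]
[  0   0        0  -1259/170  |  -1259/170 ]
Back-substitution:
t = (-1259/170) / (-1259/170) = 1
w = (244/5 - (52/15)*(1)) / (-136/15) = -5
v = (-309/5 - (17/5)*(-5) - (-74/5)*(1)) / 15 = -2
u = (32 - (-5)*(-2) - (-1)*(-5) - (7)*(1)) / -5 = -2

(-2, -2, -5, 1)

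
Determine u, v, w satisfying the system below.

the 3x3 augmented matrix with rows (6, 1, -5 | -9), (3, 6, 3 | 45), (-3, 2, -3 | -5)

(1, 5, 4)

Forward elimination on [A|b]:
R2 <- R2 - (1/2)*R1:  [    0  11/2  11/2  99/2 ]
R3 <- R3 - (-1/2)*R1:  [     0    5/2  -11/2  -19/2 ]
R3 <- R3 - (5/11)*R2:  [   0    0   -8  -32 ]
Row echelon form:
[ 6     1    -5  |    -9 ]
[ 0  11/2  11/2  |  99/2 ]
[ 0     0    -8  |   -32 ]
Back-substitution:
w = (-32) / -8 = 4
v = (99/2 - (11/2)*(4)) / (11/2) = 5
u = (-9 - (1)*(5) - (-5)*(4)) / 6 = 1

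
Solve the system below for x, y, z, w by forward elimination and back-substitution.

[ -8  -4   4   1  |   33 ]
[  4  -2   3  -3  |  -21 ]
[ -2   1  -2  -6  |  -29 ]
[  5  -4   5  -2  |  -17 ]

(-3, 3, 4, 5)

Forward elimination on [A|b]:
R2 <- R2 - (-1/2)*R1:  [    0    -4     5  -5/2  -9/2 ]
R3 <- R3 - (1/4)*R1:  [      0       2      -3   -25/4  -149/4 ]
R4 <- R4 - (-5/8)*R1:  [     0  -13/2   15/2  -11/8   29/8 ]
R3 <- R3 - (-1/2)*R2:  [     0      0   -1/2  -15/2  -79/2 ]
R4 <- R4 - (13/8)*R2:  [      0       0    -5/8   43/16  175/16 ]
R4 <- R4 - (5/4)*R3:  [      0       0       0  193/16  965/16 ]
Row echelon form:
[ -8  -4     4       1  |      33 ]
[  0  -4     5    -5/2  |    -9/2 ]
[  0   0  -1/2   -15/2  |   -79/2 ]
[  0   0     0  193/16  |  965/16 ]
Back-substitution:
w = (965/16) / (193/16) = 5
z = (-79/2 - (-15/2)*(5)) / (-1/2) = 4
y = (-9/2 - (5)*(4) - (-5/2)*(5)) / -4 = 3
x = (33 - (-4)*(3) - (4)*(4) - (1)*(5)) / -8 = -3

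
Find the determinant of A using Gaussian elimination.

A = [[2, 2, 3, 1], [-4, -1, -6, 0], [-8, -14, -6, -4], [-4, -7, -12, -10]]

Forward elimination:
R2 <- R2 - (-2)*R1:  [ 0  3  0  2 ]
R3 <- R3 - (-4)*R1:  [  0  -6   6   0 ]
R4 <- R4 - (-2)*R1:  [  0  -3  -6  -8 ]
R3 <- R3 - (-2)*R2:  [ 0  0  6  4 ]
R4 <- R4 - (-1)*R2:  [  0   0  -6  -6 ]
R4 <- R4 - (-1)*R3:  [  0   0   0  -2 ]
Upper-triangular form:
[ 2  2  3   1 ]
[ 0  3  0   2 ]
[ 0  0  6   4 ]
[ 0  0  0  -2 ]
det(A) = (-1)^0 * (2) * (3) * (6) * (-2) = -72  (0 row swaps -> sign +1)

det(A) = -72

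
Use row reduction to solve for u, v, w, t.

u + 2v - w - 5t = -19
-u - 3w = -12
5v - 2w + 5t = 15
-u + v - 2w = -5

(-3, 2, 5, 3)

Forward elimination on [A|b]:
R2 <- R2 - (-1)*R1:  [   0    2   -4   -5  -31 ]
R4 <- R4 - (-1)*R1:  [   0    3   -3   -5  -24 ]
R3 <- R3 - (5/2)*R2:  [     0      0      8   35/2  185/2 ]
R4 <- R4 - (3/2)*R2:  [    0     0     3   5/2  45/2 ]
R4 <- R4 - (3/8)*R3:  [       0        0        0   -65/16  -195/16 ]
Row echelon form:
[ 1  2  -1      -5  |      -19 ]
[ 0  2  -4      -5  |      -31 ]
[ 0  0   8    35/2  |    185/2 ]
[ 0  0   0  -65/16  |  -195/16 ]
Back-substitution:
t = (-195/16) / (-65/16) = 3
w = (185/2 - (35/2)*(3)) / 8 = 5
v = (-31 - (-4)*(5) - (-5)*(3)) / 2 = 2
u = (-19 - (2)*(2) - (-1)*(5) - (-5)*(3)) / 1 = -3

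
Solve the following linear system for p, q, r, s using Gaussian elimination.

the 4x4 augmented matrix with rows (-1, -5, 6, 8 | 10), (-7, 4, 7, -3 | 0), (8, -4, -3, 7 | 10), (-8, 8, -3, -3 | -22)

Forward elimination on [A|b]:
R2 <- R2 - (7)*R1:  [   0   39  -35  -59  -70 ]
R3 <- R3 - (-8)*R1:  [   0  -44   45   71   90 ]
R4 <- R4 - (8)*R1:  [    0    48   -51   -67  -102 ]
R3 <- R3 - (-44/39)*R2:  [      0       0  215/39  173/39  430/39 ]
R4 <- R4 - (16/13)*R2:  [       0        0  -103/13    73/13  -206/13 ]
R4 <- R4 - (-309/215)*R3:  [        0         0         0  2578/215         0 ]
Row echelon form:
[ -1  -5       6         8  |      10 ]
[  0  39     -35       -59  |     -70 ]
[  0   0  215/39    173/39  |  430/39 ]
[  0   0       0  2578/215  |       0 ]
Back-substitution:
s = (0) / (2578/215) = 0
r = (430/39 - (173/39)*(0)) / (215/39) = 2
q = (-70 - (-35)*(2) - (-59)*(0)) / 39 = 0
p = (10 - (-5)*(0) - (6)*(2) - (8)*(0)) / -1 = 2

(2, 0, 2, 0)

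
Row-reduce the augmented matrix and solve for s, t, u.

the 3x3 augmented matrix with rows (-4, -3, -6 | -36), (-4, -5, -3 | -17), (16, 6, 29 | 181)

(3, -2, 5)

Forward elimination on [A|b]:
R2 <- R2 - (1)*R1:  [  0  -2   3  19 ]
R3 <- R3 - (-4)*R1:  [  0  -6   5  37 ]
R3 <- R3 - (3)*R2:  [   0    0   -4  -20 ]
Row echelon form:
[ -4  -3  -6  |  -36 ]
[  0  -2   3  |   19 ]
[  0   0  -4  |  -20 ]
Back-substitution:
u = (-20) / -4 = 5
t = (19 - (3)*(5)) / -2 = -2
s = (-36 - (-3)*(-2) - (-6)*(5)) / -4 = 3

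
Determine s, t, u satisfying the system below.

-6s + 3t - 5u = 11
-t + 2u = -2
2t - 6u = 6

Forward elimination on [A|b]:
R3 <- R3 - (-2)*R2:  [  0   0  -2   2 ]
Row echelon form:
[ -6   3  -5  |  11 ]
[  0  -1   2  |  -2 ]
[  0   0  -2  |   2 ]
Back-substitution:
u = (2) / -2 = -1
t = (-2 - (2)*(-1)) / -1 = 0
s = (11 - (3)*(0) - (-5)*(-1)) / -6 = -1

(-1, 0, -1)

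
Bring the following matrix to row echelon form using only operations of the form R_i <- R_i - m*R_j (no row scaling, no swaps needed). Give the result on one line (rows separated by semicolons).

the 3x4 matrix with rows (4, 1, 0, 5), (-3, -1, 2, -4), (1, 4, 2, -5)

REF = [4 1 0 5; 0 -1/4 2 -1/4; 0 0 32 -10]

Forward elimination:
R2 <- R2 - (-3/4)*R1:  [    0  -1/4     2  -1/4 ]
R3 <- R3 - (1/4)*R1:  [     0   15/4      2  -25/4 ]
R3 <- R3 - (-15)*R2:  [   0    0   32  -10 ]
Row echelon form:
[ 4     1   0     5 ]
[ 0  -1/4   2  -1/4 ]
[ 0     0  32   -10 ]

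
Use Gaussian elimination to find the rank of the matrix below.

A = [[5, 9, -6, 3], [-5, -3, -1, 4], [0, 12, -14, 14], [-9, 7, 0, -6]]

rank(A) = 3

Row reduction:
R2 <- R2 - (-1)*R1:  [  0   6  -7   7 ]
R4 <- R4 - (-9/5)*R1:  [     0  116/5  -54/5   -3/5 ]
R3 <- R3 - (2)*R2:  [ 0  0  0  0 ]
R4 <- R4 - (58/15)*R2:  [      0       0  244/15   -83/3 ]
R3 <-> R4   (pivot in column 3 was zero)
[ 5  9      -6      3 ]
[ 0  6      -7      7 ]
[ 0  0  244/15  -83/3 ]
[ 0  0       0      0 ]
Row echelon form:
[ 5  9      -6      3 ]
[ 0  6      -7      7 ]
[ 0  0  244/15  -83/3 ]
[ 0  0       0      0 ]
Nonzero rows / pivot columns: 3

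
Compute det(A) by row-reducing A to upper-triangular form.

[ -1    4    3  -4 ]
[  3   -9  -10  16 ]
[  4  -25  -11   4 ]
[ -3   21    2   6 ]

Forward elimination:
R2 <- R2 - (-3)*R1:  [  0   3  -1   4 ]
R3 <- R3 - (-4)*R1:  [   0   -9    1  -12 ]
R4 <- R4 - (3)*R1:  [  0   9  -7  18 ]
R3 <- R3 - (-3)*R2:  [  0   0  -2   0 ]
R4 <- R4 - (3)*R2:  [  0   0  -4   6 ]
R4 <- R4 - (2)*R3:  [ 0  0  0  6 ]
Upper-triangular form:
[ -1  4   3  -4 ]
[  0  3  -1   4 ]
[  0  0  -2   0 ]
[  0  0   0   6 ]
det(A) = (-1)^0 * (-1) * (3) * (-2) * (6) = 36  (0 row swaps -> sign +1)

det(A) = 36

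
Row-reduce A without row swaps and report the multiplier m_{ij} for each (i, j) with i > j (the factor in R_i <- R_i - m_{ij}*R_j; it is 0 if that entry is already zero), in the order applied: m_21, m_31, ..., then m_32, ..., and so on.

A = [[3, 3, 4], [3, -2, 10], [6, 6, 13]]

multipliers: 1, 2, 0

Forward elimination:
R2 <- R2 - (1)*R1:  [  0  -5   6 ]
R3 <- R3 - (2)*R1:  [ 0  0  5 ]
R3: entry in column 2 is already 0 -> m_{32} = 0 (no row operation needed)
Multipliers (in order of application): m_{21} = 1, m_{31} = 2, m_{32} = 0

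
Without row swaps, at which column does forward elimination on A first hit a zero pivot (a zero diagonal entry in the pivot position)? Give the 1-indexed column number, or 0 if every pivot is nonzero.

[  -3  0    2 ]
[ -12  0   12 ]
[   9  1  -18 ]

first zero-pivot column = 2

Naive forward elimination:
R2 <- R2 - (4)*R1:  [ 0  0  4 ]
R3 <- R3 - (-3)*R1:  [   0    1  -12 ]
Matrix at this point:
[ -3  0    2 ]
[  0  0    4 ]
[  0  1  -12 ]
Pivot entry (2,2) is zero but row 3 has 1 in column 2 -> naive elimination stops; a row interchange (e.g. R2 <-> R3) would be required here.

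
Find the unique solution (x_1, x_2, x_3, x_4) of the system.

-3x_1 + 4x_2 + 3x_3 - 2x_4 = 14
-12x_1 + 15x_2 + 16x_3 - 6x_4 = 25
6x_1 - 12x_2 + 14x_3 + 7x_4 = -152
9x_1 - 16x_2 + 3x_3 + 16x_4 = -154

(-3, 3, -5, -4)

Forward elimination on [A|b]:
R2 <- R2 - (4)*R1:  [   0   -1    4    2  -31 ]
R3 <- R3 - (-2)*R1:  [    0    -4    20     3  -124 ]
R4 <- R4 - (-3)*R1:  [    0    -4    12    10  -112 ]
R3 <- R3 - (4)*R2:  [  0   0   4  -5   0 ]
R4 <- R4 - (4)*R2:  [  0   0  -4   2  12 ]
R4 <- R4 - (-1)*R3:  [  0   0   0  -3  12 ]
Row echelon form:
[ -3   4  3  -2  |   14 ]
[  0  -1  4   2  |  -31 ]
[  0   0  4  -5  |    0 ]
[  0   0  0  -3  |   12 ]
Back-substitution:
x_4 = (12) / -3 = -4
x_3 = (0 - (-5)*(-4)) / 4 = -5
x_2 = (-31 - (4)*(-5) - (2)*(-4)) / -1 = 3
x_1 = (14 - (4)*(3) - (3)*(-5) - (-2)*(-4)) / -3 = -3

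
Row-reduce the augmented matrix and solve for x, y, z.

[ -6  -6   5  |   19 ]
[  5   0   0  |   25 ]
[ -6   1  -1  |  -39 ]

(5, -4, 5)

Forward elimination on [A|b]:
R2 <- R2 - (-5/6)*R1:  [     0     -5   25/6  245/6 ]
R3 <- R3 - (1)*R1:  [   0    7   -6  -58 ]
R3 <- R3 - (-7/5)*R2:  [    0     0  -1/6  -5/6 ]
Row echelon form:
[ -6  -6     5  |     19 ]
[  0  -5  25/6  |  245/6 ]
[  0   0  -1/6  |   -5/6 ]
Back-substitution:
z = (-5/6) / (-1/6) = 5
y = (245/6 - (25/6)*(5)) / -5 = -4
x = (19 - (-6)*(-4) - (5)*(5)) / -6 = 5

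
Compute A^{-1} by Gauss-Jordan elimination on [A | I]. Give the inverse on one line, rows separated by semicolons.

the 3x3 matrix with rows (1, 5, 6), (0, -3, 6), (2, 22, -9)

Gauss-Jordan on [A | I]:
R3 <- R3 - (2)*R1:  [   0   12  -21  |   -2    0    1 ]
R2 <- (1/-3)*R2:  [    0     1    -2  |     0  -1/3     0 ]
R1 <- R1 - (5)*R2:  [   1    0   16  |    1  5/3    0 ]
R3 <- R3 - (12)*R2:  [  0   0   3  |  -2   4   1 ]
R3 <- (1/3)*R3:  [    0     0     1  |  -2/3   4/3   1/3 ]
R1 <- R1 - (16)*R3:  [     1      0      0  |   35/3  -59/3  -16/3 ]
R2 <- R2 - (-2)*R3:  [    0     1     0  |  -4/3   7/3   2/3 ]
Right block of [I | A^{-1}] is the inverse:
[ 35/3  -59/3  -16/3 ]
[ -4/3    7/3    2/3 ]
[ -2/3    4/3    1/3 ]

inverse = [35/3 -59/3 -16/3; -4/3 7/3 2/3; -2/3 4/3 1/3]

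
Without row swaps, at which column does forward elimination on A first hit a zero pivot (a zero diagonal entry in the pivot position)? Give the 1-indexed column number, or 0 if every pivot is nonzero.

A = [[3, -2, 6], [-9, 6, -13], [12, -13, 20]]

first zero-pivot column = 2

Naive forward elimination:
R2 <- R2 - (-3)*R1:  [ 0  0  5 ]
R3 <- R3 - (4)*R1:  [  0  -5  -4 ]
Matrix at this point:
[ 3  -2   6 ]
[ 0   0   5 ]
[ 0  -5  -4 ]
Pivot entry (2,2) is zero but row 3 has -5 in column 2 -> naive elimination stops; a row interchange (e.g. R2 <-> R3) would be required here.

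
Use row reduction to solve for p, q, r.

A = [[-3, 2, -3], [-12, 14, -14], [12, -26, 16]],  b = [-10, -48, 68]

Forward elimination on [A|b]:
R2 <- R2 - (4)*R1:  [  0   6  -2  -8 ]
R3 <- R3 - (-4)*R1:  [   0  -18    4   28 ]
R3 <- R3 - (-3)*R2:  [  0   0  -2   4 ]
Row echelon form:
[ -3  2  -3  |  -10 ]
[  0  6  -2  |   -8 ]
[  0  0  -2  |    4 ]
Back-substitution:
r = (4) / -2 = -2
q = (-8 - (-2)*(-2)) / 6 = -2
p = (-10 - (2)*(-2) - (-3)*(-2)) / -3 = 4

(4, -2, -2)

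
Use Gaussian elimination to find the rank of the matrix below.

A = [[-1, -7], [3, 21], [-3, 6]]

rank(A) = 2

Row reduction:
R2 <- R2 - (-3)*R1:  [ 0  0 ]
R3 <- R3 - (3)*R1:  [  0  27 ]
R2 <-> R3   (pivot in column 2 was zero)
[ -1  -7 ]
[  0  27 ]
[  0   0 ]
Row echelon form:
[ -1  -7 ]
[  0  27 ]
[  0   0 ]
Nonzero rows / pivot columns: 2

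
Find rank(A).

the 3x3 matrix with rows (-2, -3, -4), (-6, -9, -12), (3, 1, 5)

rank(A) = 2

Row reduction:
R2 <- R2 - (3)*R1:  [ 0  0  0 ]
R3 <- R3 - (-3/2)*R1:  [    0  -7/2    -1 ]
R2 <-> R3   (pivot in column 2 was zero)
[ -2    -3  -4 ]
[  0  -7/2  -1 ]
[  0     0   0 ]
Row echelon form:
[ -2    -3  -4 ]
[  0  -7/2  -1 ]
[  0     0   0 ]
Nonzero rows / pivot columns: 2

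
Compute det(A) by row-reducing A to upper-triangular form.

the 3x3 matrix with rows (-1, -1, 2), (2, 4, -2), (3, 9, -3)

det(A) = 6

Forward elimination:
R2 <- R2 - (-2)*R1:  [ 0  2  2 ]
R3 <- R3 - (-3)*R1:  [ 0  6  3 ]
R3 <- R3 - (3)*R2:  [  0   0  -3 ]
Upper-triangular form:
[ -1  -1   2 ]
[  0   2   2 ]
[  0   0  -3 ]
det(A) = (-1)^0 * (-1) * (2) * (-3) = 6  (0 row swaps -> sign +1)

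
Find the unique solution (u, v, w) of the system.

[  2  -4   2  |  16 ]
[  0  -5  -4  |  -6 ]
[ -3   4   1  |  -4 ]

Forward elimination on [A|b]:
R3 <- R3 - (-3/2)*R1:  [  0  -2   4  20 ]
R3 <- R3 - (2/5)*R2:  [     0      0   28/5  112/5 ]
Row echelon form:
[ 2  -4     2  |     16 ]
[ 0  -5    -4  |     -6 ]
[ 0   0  28/5  |  112/5 ]
Back-substitution:
w = (112/5) / (28/5) = 4
v = (-6 - (-4)*(4)) / -5 = -2
u = (16 - (-4)*(-2) - (2)*(4)) / 2 = 0

(0, -2, 4)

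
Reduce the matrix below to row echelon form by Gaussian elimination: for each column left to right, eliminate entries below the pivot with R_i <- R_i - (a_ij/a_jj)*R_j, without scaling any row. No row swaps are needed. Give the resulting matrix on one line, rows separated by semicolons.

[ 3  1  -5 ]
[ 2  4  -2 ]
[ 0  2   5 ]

REF = [3 1 -5; 0 10/3 4/3; 0 0 21/5]

Forward elimination:
R2 <- R2 - (2/3)*R1:  [    0  10/3   4/3 ]
R3 <- R3 - (3/5)*R2:  [    0     0  21/5 ]
Row echelon form:
[ 3     1    -5 ]
[ 0  10/3   4/3 ]
[ 0     0  21/5 ]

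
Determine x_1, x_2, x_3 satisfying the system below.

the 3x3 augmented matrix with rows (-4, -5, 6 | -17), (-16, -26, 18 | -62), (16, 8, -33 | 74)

Forward elimination on [A|b]:
R2 <- R2 - (4)*R1:  [  0  -6  -6   6 ]
R3 <- R3 - (-4)*R1:  [   0  -12   -9    6 ]
R3 <- R3 - (2)*R2:  [  0   0   3  -6 ]
Row echelon form:
[ -4  -5   6  |  -17 ]
[  0  -6  -6  |    6 ]
[  0   0   3  |   -6 ]
Back-substitution:
x_3 = (-6) / 3 = -2
x_2 = (6 - (-6)*(-2)) / -6 = 1
x_1 = (-17 - (-5)*(1) - (6)*(-2)) / -4 = 0

(0, 1, -2)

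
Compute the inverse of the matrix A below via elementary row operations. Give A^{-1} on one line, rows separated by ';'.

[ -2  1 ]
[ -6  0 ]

inverse = [0 -1/6; 1 -1/3]

Gauss-Jordan on [A | I]:
R1 <- (1/-2)*R1:  [    1  -1/2  |  -1/2     0 ]
R2 <- R2 - (-6)*R1:  [  0  -3  |  -3   1 ]
R2 <- (1/-3)*R2:  [    0     1  |     1  -1/3 ]
R1 <- R1 - (-1/2)*R2:  [    1     0  |     0  -1/6 ]
Right block of [I | A^{-1}] is the inverse:
[ 0  -1/6 ]
[ 1  -1/3 ]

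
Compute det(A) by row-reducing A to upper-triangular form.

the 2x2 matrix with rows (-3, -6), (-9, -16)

Forward elimination:
R2 <- R2 - (3)*R1:  [ 0  2 ]
Upper-triangular form:
[ -3  -6 ]
[  0   2 ]
det(A) = (-1)^0 * (-3) * (2) = -6  (0 row swaps -> sign +1)

det(A) = -6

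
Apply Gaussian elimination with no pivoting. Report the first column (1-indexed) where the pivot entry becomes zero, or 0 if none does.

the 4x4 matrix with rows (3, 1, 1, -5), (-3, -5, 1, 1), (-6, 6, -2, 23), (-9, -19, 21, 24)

Naive forward elimination:
R2 <- R2 - (-1)*R1:  [  0  -4   2  -4 ]
R3 <- R3 - (-2)*R1:  [  0   8   0  13 ]
R4 <- R4 - (-3)*R1:  [   0  -16   24    9 ]
R3 <- R3 - (-2)*R2:  [ 0  0  4  5 ]
R4 <- R4 - (4)*R2:  [  0   0  16  25 ]
R4 <- R4 - (4)*R3:  [ 0  0  0  5 ]
All pivots nonzero; naive elimination completes without hitting a zero pivot.

first zero-pivot column = 0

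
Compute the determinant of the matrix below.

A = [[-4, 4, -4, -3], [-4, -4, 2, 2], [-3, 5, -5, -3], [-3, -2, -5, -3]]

det(A) = 154

Forward elimination:
R2 <- R2 - (1)*R1:  [  0  -8   6   5 ]
R3 <- R3 - (3/4)*R1:  [    0     2    -2  -3/4 ]
R4 <- R4 - (3/4)*R1:  [    0    -5    -2  -3/4 ]
R3 <- R3 - (-1/4)*R2:  [    0     0  -1/2   1/2 ]
R4 <- R4 - (5/8)*R2:  [     0      0  -23/4  -31/8 ]
R4 <- R4 - (23/2)*R3:  [     0      0      0  -77/8 ]
Upper-triangular form:
[ -4   4    -4     -3 ]
[  0  -8     6      5 ]
[  0   0  -1/2    1/2 ]
[  0   0     0  -77/8 ]
det(A) = (-1)^0 * (-4) * (-8) * (-1/2) * (-77/8) = 154  (0 row swaps -> sign +1)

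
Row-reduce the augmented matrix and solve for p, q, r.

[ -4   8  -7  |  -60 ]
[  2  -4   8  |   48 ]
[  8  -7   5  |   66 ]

Forward elimination on [A|b]:
R2 <- R2 - (-1/2)*R1:  [   0    0  9/2   18 ]
R3 <- R3 - (-2)*R1:  [   0    9   -9  -54 ]
R2 <-> R3   (pivot in column 2 was zero)
[ -4  8   -7  -60 ]
[  0  9   -9  -54 ]
[  0  0  9/2   18 ]
Row echelon form:
[ -4  8   -7  |  -60 ]
[  0  9   -9  |  -54 ]
[  0  0  9/2  |   18 ]
Back-substitution:
r = (18) / (9/2) = 4
q = (-54 - (-9)*(4)) / 9 = -2
p = (-60 - (8)*(-2) - (-7)*(4)) / -4 = 4

(4, -2, 4)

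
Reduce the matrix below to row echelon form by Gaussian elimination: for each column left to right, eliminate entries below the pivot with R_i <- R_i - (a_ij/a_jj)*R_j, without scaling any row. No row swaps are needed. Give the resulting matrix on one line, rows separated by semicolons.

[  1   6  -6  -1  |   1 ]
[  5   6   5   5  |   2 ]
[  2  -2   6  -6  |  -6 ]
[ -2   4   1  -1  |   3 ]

Forward elimination:
R2 <- R2 - (5)*R1:  [   0  -24   35   10   -3 ]
R3 <- R3 - (2)*R1:  [   0  -14   18   -4   -8 ]
R4 <- R4 - (-2)*R1:  [   0   16  -11   -3    5 ]
R3 <- R3 - (7/12)*R2:  [      0       0  -29/12   -59/6   -25/4 ]
R4 <- R4 - (-2/3)*R2:  [    0     0  37/3  11/3     3 ]
R4 <- R4 - (-148/29)*R3:  [        0         0         0  -1349/29   -838/29 ]
Row echelon form:
[ 1    6      -6        -1  |        1 ]
[ 0  -24      35        10  |       -3 ]
[ 0    0  -29/12     -59/6  |    -25/4 ]
[ 0    0       0  -1349/29  |  -838/29 ]

REF = [1 6 -6 -1 1; 0 -24 35 10 -3; 0 0 -29/12 -59/6 -25/4; 0 0 0 -1349/29 -838/29]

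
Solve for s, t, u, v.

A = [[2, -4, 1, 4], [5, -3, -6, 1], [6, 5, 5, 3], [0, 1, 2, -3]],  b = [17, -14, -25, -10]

Forward elimination on [A|b]:
R2 <- R2 - (5/2)*R1:  [      0       7   -17/2      -9  -113/2 ]
R3 <- R3 - (3)*R1:  [   0   17    2   -9  -76 ]
R3 <- R3 - (17/7)*R2:  [      0       0  317/14    90/7  857/14 ]
R4 <- R4 - (1/7)*R2:  [      0       0   45/14   -12/7  -27/14 ]
R4 <- R4 - (45/317)*R3:  [         0          0          0  -1122/317  -3366/317 ]
Row echelon form:
[ 2  -4       1          4  |         17 ]
[ 0   7   -17/2         -9  |     -113/2 ]
[ 0   0  317/14       90/7  |     857/14 ]
[ 0   0       0  -1122/317  |  -3366/317 ]
Back-substitution:
v = (-3366/317) / (-1122/317) = 3
u = (857/14 - (90/7)*(3)) / (317/14) = 1
t = (-113/2 - (-17/2)*(1) - (-9)*(3)) / 7 = -3
s = (17 - (-4)*(-3) - (1)*(1) - (4)*(3)) / 2 = -4

(-4, -3, 1, 3)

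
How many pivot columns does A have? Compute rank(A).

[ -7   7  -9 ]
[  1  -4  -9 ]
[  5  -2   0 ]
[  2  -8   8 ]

rank(A) = 3

Row reduction:
R2 <- R2 - (-1/7)*R1:  [     0     -3  -72/7 ]
R3 <- R3 - (-5/7)*R1:  [     0      3  -45/7 ]
R4 <- R4 - (-2/7)*R1:  [    0    -6  38/7 ]
R3 <- R3 - (-1)*R2:  [      0       0  -117/7 ]
R4 <- R4 - (2)*R2:  [  0   0  26 ]
R4 <- R4 - (-14/9)*R3:  [ 0  0  0 ]
Row echelon form:
[ -7   7      -9 ]
[  0  -3   -72/7 ]
[  0   0  -117/7 ]
[  0   0       0 ]
Nonzero rows / pivot columns: 3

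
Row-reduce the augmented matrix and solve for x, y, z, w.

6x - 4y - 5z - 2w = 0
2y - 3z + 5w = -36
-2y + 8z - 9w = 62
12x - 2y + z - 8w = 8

Forward elimination on [A|b]:
R4 <- R4 - (2)*R1:  [  0   6  11  -4   8 ]
R3 <- R3 - (-1)*R2:  [  0   0   5  -4  26 ]
R4 <- R4 - (3)*R2:  [   0    0   20  -19  116 ]
R4 <- R4 - (4)*R3:  [  0   0   0  -3  12 ]
Row echelon form:
[ 6  -4  -5  -2  |    0 ]
[ 0   2  -3   5  |  -36 ]
[ 0   0   5  -4  |   26 ]
[ 0   0   0  -3  |   12 ]
Back-substitution:
w = (12) / -3 = -4
z = (26 - (-4)*(-4)) / 5 = 2
y = (-36 - (-3)*(2) - (5)*(-4)) / 2 = -5
x = (0 - (-4)*(-5) - (-5)*(2) - (-2)*(-4)) / 6 = -3

(-3, -5, 2, -4)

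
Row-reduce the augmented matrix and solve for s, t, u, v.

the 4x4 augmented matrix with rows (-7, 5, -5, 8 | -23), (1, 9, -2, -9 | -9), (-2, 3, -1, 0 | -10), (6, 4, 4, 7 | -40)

Forward elimination on [A|b]:
R2 <- R2 - (-1/7)*R1:  [     0   68/7  -19/7  -55/7  -86/7 ]
R3 <- R3 - (2/7)*R1:  [     0   11/7    3/7  -16/7  -24/7 ]
R4 <- R4 - (-6/7)*R1:  [      0    58/7    -2/7    97/7  -418/7 ]
R3 <- R3 - (11/68)*R2:  [      0       0   59/68  -69/68  -49/34 ]
R4 <- R4 - (29/34)*R2:  [       0        0    69/34   699/34  -837/17 ]
R4 <- R4 - (138/59)*R3:  [        0         0         0   1353/59  -2706/59 ]
Row echelon form:
[ -7     5     -5        8  |       -23 ]
[  0  68/7  -19/7    -55/7  |     -86/7 ]
[  0     0  59/68   -69/68  |    -49/34 ]
[  0     0      0  1353/59  |  -2706/59 ]
Back-substitution:
v = (-2706/59) / (1353/59) = -2
u = (-49/34 - (-69/68)*(-2)) / (59/68) = -4
t = (-86/7 - (-19/7)*(-4) - (-55/7)*(-2)) / (68/7) = -4
s = (-23 - (5)*(-4) - (-5)*(-4) - (8)*(-2)) / -7 = 1

(1, -4, -4, -2)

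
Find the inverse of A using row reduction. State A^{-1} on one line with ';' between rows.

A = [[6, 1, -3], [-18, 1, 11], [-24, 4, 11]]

Gauss-Jordan on [A | I]:
R1 <- (1/6)*R1:  [    1   1/6  -1/2  |   1/6     0     0 ]
R2 <- R2 - (-18)*R1:  [ 0  4  2  |  3  1  0 ]
R3 <- R3 - (-24)*R1:  [  0   8  -1  |   4   0   1 ]
R2 <- (1/4)*R2:  [   0    1  1/2  |  3/4  1/4    0 ]
R1 <- R1 - (1/6)*R2:  [     1      0  -7/12  |   1/24  -1/24      0 ]
R3 <- R3 - (8)*R2:  [  0   0  -5  |  -2  -2   1 ]
R3 <- (1/-5)*R3:  [    0     0     1  |   2/5   2/5  -1/5 ]
R1 <- R1 - (-7/12)*R3:  [      1       0       0  |   11/40  23/120   -7/60 ]
R2 <- R2 - (1/2)*R3:  [     0      1      0  |  11/20   1/20   1/10 ]
Right block of [I | A^{-1}] is the inverse:
[ 11/40  23/120  -7/60 ]
[ 11/20    1/20   1/10 ]
[   2/5     2/5   -1/5 ]

inverse = [11/40 23/120 -7/60; 11/20 1/20 1/10; 2/5 2/5 -1/5]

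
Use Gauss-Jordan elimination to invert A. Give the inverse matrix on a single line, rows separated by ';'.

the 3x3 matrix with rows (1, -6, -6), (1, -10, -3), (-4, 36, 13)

inverse = [-11/4 -69/4 -21/4; -1/8 -11/8 -3/8; -1/2 -3/2 -1/2]

Gauss-Jordan on [A | I]:
R2 <- R2 - (1)*R1:  [  0  -4   3  |  -1   1   0 ]
R3 <- R3 - (-4)*R1:  [   0   12  -11  |    4    0    1 ]
R2 <- (1/-4)*R2:  [    0     1  -3/4  |   1/4  -1/4     0 ]
R1 <- R1 - (-6)*R2:  [     1      0  -21/2  |    5/2   -3/2      0 ]
R3 <- R3 - (12)*R2:  [  0   0  -2  |   1   3   1 ]
R3 <- (1/-2)*R3:  [    0     0     1  |  -1/2  -3/2  -1/2 ]
R1 <- R1 - (-21/2)*R3:  [     1      0      0  |  -11/4  -69/4  -21/4 ]
R2 <- R2 - (-3/4)*R3:  [     0      1      0  |   -1/8  -11/8   -3/8 ]
Right block of [I | A^{-1}] is the inverse:
[ -11/4  -69/4  -21/4 ]
[  -1/8  -11/8   -3/8 ]
[  -1/2   -3/2   -1/2 ]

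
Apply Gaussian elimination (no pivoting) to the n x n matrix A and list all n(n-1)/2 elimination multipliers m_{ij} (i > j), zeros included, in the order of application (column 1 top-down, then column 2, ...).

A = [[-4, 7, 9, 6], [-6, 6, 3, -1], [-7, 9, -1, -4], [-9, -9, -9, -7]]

multipliers: 3/2, 7/4, 9/4, 13/18, 11/2, -171/55

Forward elimination:
R2 <- R2 - (3/2)*R1:  [     0   -9/2  -21/2    -10 ]
R3 <- R3 - (7/4)*R1:  [     0  -13/4  -67/4  -29/2 ]
R4 <- R4 - (9/4)*R1:  [      0   -99/4  -117/4   -41/2 ]
R3 <- R3 - (13/18)*R2:  [       0        0    -55/6  -131/18 ]
R4 <- R4 - (11/2)*R2:  [    0     0  57/2  69/2 ]
R4 <- R4 - (-171/55)*R3:  [      0       0       0  653/55 ]
Multipliers (in order of application): m_{21} = 3/2, m_{31} = 7/4, m_{41} = 9/4, m_{32} = 13/18, m_{42} = 11/2, m_{43} = -171/55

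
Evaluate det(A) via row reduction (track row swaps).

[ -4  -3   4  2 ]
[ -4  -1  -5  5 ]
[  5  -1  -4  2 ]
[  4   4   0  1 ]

det(A) = 1035

Forward elimination:
R2 <- R2 - (1)*R1:  [  0   2  -9   3 ]
R3 <- R3 - (-5/4)*R1:  [     0  -19/4      1    9/2 ]
R4 <- R4 - (-1)*R1:  [ 0  1  4  3 ]
R3 <- R3 - (-19/8)*R2:  [      0       0  -163/8    93/8 ]
R4 <- R4 - (1/2)*R2:  [    0     0  17/2   3/2 ]
R4 <- R4 - (-68/163)*R3:  [        0         0         0  1035/163 ]
Upper-triangular form:
[ -4  -3       4         2 ]
[  0   2      -9         3 ]
[  0   0  -163/8      93/8 ]
[  0   0       0  1035/163 ]
det(A) = (-1)^0 * (-4) * (2) * (-163/8) * (1035/163) = 1035  (0 row swaps -> sign +1)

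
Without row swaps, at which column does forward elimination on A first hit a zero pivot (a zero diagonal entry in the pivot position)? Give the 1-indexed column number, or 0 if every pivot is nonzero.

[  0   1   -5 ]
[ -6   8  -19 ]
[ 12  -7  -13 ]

Naive forward elimination:
Pivot entry (1,1) is zero but row 2 has -6 in column 1 -> naive elimination stops; a row interchange (e.g. R1 <-> R2) would be required here.

first zero-pivot column = 1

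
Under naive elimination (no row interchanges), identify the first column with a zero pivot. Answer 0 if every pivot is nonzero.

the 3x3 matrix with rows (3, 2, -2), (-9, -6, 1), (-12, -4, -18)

Naive forward elimination:
R2 <- R2 - (-3)*R1:  [  0   0  -5 ]
R3 <- R3 - (-4)*R1:  [   0    4  -26 ]
Matrix at this point:
[ 3  2   -2 ]
[ 0  0   -5 ]
[ 0  4  -26 ]
Pivot entry (2,2) is zero but row 3 has 4 in column 2 -> naive elimination stops; a row interchange (e.g. R2 <-> R3) would be required here.

first zero-pivot column = 2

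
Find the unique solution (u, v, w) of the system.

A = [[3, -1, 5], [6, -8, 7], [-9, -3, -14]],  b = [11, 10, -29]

Forward elimination on [A|b]:
R2 <- R2 - (2)*R1:  [   0   -6   -3  -12 ]
R3 <- R3 - (-3)*R1:  [  0  -6   1   4 ]
R3 <- R3 - (1)*R2:  [  0   0   4  16 ]
Row echelon form:
[ 3  -1   5  |   11 ]
[ 0  -6  -3  |  -12 ]
[ 0   0   4  |   16 ]
Back-substitution:
w = (16) / 4 = 4
v = (-12 - (-3)*(4)) / -6 = 0
u = (11 - (-1)*(0) - (5)*(4)) / 3 = -3

(-3, 0, 4)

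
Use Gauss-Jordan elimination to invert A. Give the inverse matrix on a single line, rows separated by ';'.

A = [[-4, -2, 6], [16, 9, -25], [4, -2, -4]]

Gauss-Jordan on [A | I]:
R1 <- (1/-4)*R1:  [    1   1/2  -3/2  |  -1/4     0     0 ]
R2 <- R2 - (16)*R1:  [  0   1  -1  |   4   1   0 ]
R3 <- R3 - (4)*R1:  [  0  -4   2  |   1   0   1 ]
R1 <- R1 - (1/2)*R2:  [    1     0    -1  |  -9/4  -1/2     0 ]
R3 <- R3 - (-4)*R2:  [  0   0  -2  |  17   4   1 ]
R3 <- (1/-2)*R3:  [     0      0      1  |  -17/2     -2   -1/2 ]
R1 <- R1 - (-1)*R3:  [     1      0      0  |  -43/4   -5/2   -1/2 ]
R2 <- R2 - (-1)*R3:  [    0     1     0  |  -9/2    -1  -1/2 ]
Right block of [I | A^{-1}] is the inverse:
[ -43/4  -5/2  -1/2 ]
[  -9/2    -1  -1/2 ]
[ -17/2    -2  -1/2 ]

inverse = [-43/4 -5/2 -1/2; -9/2 -1 -1/2; -17/2 -2 -1/2]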